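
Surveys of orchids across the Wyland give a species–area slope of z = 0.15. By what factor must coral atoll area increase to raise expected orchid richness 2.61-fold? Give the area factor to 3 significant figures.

(A₂/A₁)^0.15 = 2.61, so A₂/A₁ = 2.61^(1/0.15) = 2.61^6.667
ln(A₂/A₁) = ln 2.61 / 0.15 = 0.9594 / 0.15 = 6.3957
A₂/A₁ = e^6.3957 ≈ 599.2

599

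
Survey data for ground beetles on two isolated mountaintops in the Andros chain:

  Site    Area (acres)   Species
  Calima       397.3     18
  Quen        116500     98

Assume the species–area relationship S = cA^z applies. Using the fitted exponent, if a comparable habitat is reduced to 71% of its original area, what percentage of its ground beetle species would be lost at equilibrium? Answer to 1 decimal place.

9.7%

z = ln(98/18) / ln(116500/397.3) = 1.6946 / 5.6810 = 0.2983
S_new/S_old = (A_new/A_old)^z = 0.71^0.2983 = exp(0.2983 × -0.3425) = 0.9029
Fraction lost = 1 − 0.9029 = 0.09712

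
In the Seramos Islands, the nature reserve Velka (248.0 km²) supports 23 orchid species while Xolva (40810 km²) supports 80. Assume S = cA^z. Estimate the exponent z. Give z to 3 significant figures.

0.244

Taking logs: ln S = ln c + z ln A, so z = (ln S₂ − ln S₁)/(ln A₂ − ln A₁).
z = ln(80/23) / ln(40810/248) = ln(3.478) / ln(164.6) = 1.2465 / 5.1033 = 0.2443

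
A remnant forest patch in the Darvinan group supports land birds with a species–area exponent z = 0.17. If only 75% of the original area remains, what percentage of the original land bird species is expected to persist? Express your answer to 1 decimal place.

S_new/S_old = (A_new/A_old)^z = 0.75^0.17
= exp(0.17 × ln 0.75) = exp(0.17 × -0.2877) = exp(-0.0489) ≈ 0.9523

95.2%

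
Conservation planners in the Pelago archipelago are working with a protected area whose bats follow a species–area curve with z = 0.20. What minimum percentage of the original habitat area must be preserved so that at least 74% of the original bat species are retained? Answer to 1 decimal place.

22.2%

Need (A_new/A_old)^0.2 = 0.74, so A_new/A_old = 0.74^(1/0.2) = 0.74^5
ln(A_new/A_old) = ln 0.74 / 0.2 = -0.3011 / 0.2 = -1.5055
A_new/A_old = e^-1.5055 ≈ 0.2219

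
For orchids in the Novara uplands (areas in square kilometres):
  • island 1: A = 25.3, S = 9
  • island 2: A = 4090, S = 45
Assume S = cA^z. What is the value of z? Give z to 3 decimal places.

Taking logs: ln S = ln c + z ln A, so z = (ln S₂ − ln S₁)/(ln A₂ − ln A₁).
z = ln(45/9) / ln(4090/25.3) = ln(5) / ln(161.7) = 1.6094 / 5.0855 = 0.3165

0.316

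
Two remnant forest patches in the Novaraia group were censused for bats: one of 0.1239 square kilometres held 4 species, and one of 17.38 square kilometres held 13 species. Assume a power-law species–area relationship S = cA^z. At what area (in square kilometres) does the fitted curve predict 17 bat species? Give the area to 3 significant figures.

53.5 square kilometres

z = ln(13/4) / ln(17.38/0.1239) = 1.1787 / 4.9436 = 0.2384
c = 4 / 0.1239^0.2384 = 4 / 0.6078 = 6.581
A = (17/6.581)^(1/0.2384) ⇒ ln A = ln(2.583)/0.2384 = 3.9805
A = e^3.9805 ≈ 53.54 square kilometres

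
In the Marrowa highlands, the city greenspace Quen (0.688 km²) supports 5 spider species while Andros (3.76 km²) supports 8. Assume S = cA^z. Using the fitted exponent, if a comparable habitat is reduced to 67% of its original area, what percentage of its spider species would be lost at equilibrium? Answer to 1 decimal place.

10.5%

z = ln(8/5) / ln(3.76/0.688) = 0.4700 / 1.6984 = 0.2767
S_new/S_old = (A_new/A_old)^z = 0.67^0.2767 = exp(0.2767 × -0.4005) = 0.8951
Fraction lost = 1 − 0.8951 = 0.1049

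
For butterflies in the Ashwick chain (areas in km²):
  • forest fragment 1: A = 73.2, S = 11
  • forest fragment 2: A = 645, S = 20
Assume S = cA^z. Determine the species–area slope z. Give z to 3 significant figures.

Taking logs: ln S = ln c + z ln A, so z = (ln S₂ − ln S₁)/(ln A₂ − ln A₁).
z = ln(20/11) / ln(645/73.2) = ln(1.818) / ln(8.811) = 0.5978 / 2.1761 = 0.2747

0.275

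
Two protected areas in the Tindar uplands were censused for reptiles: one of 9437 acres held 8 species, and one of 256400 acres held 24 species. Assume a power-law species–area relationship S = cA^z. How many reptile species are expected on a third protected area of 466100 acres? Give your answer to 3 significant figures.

29.3

z = ln(24/8) / ln(256400/9437) = 1.0986 / 3.3021 = 0.3327
c = 8 / 9437^0.3327 = 8 / 21.01 = 0.3808
S₃ = 0.3808 × 466100^0.3327 = 0.3808 × 76.9 ≈ 29.28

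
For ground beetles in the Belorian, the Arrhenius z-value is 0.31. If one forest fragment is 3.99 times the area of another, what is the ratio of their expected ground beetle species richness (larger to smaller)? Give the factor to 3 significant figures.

S₂/S₁ = (A₂/A₁)^z = 3.99^0.31
ln(S₂/S₁) = 0.31 × ln 3.99 = 0.31 × 1.3838 = 0.4290
S₂/S₁ = e^0.4290 ≈ 1.536

1.54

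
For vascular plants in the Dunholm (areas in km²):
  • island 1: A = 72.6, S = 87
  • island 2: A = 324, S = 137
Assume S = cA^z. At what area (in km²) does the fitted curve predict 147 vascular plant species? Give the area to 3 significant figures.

z = ln(137/87) / ln(324/72.6) = 0.4541 / 1.4958 = 0.3036
c = 87 / 72.6^0.3036 = 87 / 3.672 = 23.69
A = (147/23.69)^(1/0.3036) ⇒ ln A = ln(6.205)/0.3036 = 6.0128
A = e^6.0128 ≈ 408.6 km²

409 km²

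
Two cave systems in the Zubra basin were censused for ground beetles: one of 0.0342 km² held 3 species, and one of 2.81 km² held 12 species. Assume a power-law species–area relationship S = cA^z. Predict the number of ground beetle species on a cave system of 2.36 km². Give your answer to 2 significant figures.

z = ln(12/3) / ln(2.81/0.0342) = 1.3863 / 4.4087 = 0.3144
c = 3 / 0.0342^0.3144 = 3 / 0.346 = 8.671
S₃ = 8.671 × 2.36^0.3144 = 8.671 × 1.31 ≈ 11.36

11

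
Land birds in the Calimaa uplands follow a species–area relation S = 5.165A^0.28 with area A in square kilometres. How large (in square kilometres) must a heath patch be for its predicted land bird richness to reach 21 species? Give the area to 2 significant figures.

150 square kilometres

21 = 5.165 × A^0.28  ⇒  A^0.28 = 21/5.165 = 4.066
ln A = ln(4.066) / 0.28 = 1.4026 / 0.28 = 5.0093
A = e^5.0093 ≈ 149.8 square kilometres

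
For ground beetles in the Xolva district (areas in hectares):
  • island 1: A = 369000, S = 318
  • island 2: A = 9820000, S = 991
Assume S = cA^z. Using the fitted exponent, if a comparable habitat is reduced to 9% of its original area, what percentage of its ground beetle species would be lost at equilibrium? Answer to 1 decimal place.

z = ln(991/318) / ln(9820000/369000) = 1.1367 / 3.2814 = 0.3464
S_new/S_old = (A_new/A_old)^z = 0.09^0.3464 = exp(0.3464 × -2.4079) = 0.4343
Fraction lost = 1 − 0.4343 = 0.5657

56.6%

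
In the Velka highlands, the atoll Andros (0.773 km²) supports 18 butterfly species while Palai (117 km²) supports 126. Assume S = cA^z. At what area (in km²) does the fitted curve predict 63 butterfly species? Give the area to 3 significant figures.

z = ln(126/18) / ln(117/0.773) = 1.9459 / 5.0197 = 0.3877
c = 18 / 0.773^0.3877 = 18 / 0.905 = 19.89
A = (63/19.89)^(1/0.3877) ⇒ ln A = ln(3.168)/0.3877 = 2.9741
A = e^2.9741 ≈ 19.57 km²

19.6 km²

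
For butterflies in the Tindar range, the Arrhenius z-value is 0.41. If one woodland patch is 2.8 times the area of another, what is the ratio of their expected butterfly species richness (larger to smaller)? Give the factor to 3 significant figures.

1.53

S₂/S₁ = (A₂/A₁)^z = 2.8^0.41
ln(S₂/S₁) = 0.41 × ln 2.8 = 0.41 × 1.0296 = 0.4221
S₂/S₁ = e^0.4221 ≈ 1.525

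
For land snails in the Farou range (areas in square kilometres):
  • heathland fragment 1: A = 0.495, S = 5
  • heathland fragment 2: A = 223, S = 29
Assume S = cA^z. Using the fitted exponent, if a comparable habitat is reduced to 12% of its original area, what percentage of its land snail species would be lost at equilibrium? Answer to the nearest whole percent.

z = ln(29/5) / ln(223/0.495) = 1.7579 / 6.1104 = 0.2877
S_new/S_old = (A_new/A_old)^z = 0.12^0.2877 = exp(0.2877 × -2.1203) = 0.5434
Fraction lost = 1 − 0.5434 = 0.4566

46%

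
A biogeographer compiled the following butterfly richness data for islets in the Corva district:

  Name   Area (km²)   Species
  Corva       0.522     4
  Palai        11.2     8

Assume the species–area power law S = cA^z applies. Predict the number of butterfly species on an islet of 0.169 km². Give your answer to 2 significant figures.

3.1

z = ln(8/4) / ln(11.2/0.522) = 0.6931 / 3.0660 = 0.2261
c = 4 / 0.522^0.2261 = 4 / 0.8633 = 4.633
S₃ = 4.633 × 0.169^0.2261 = 4.633 × 0.669 ≈ 3.1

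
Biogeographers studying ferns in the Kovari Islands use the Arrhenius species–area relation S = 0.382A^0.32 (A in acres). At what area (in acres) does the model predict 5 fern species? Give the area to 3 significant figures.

5 = 0.382 × A^0.32  ⇒  A^0.32 = 5/0.382 = 13.09
ln A = ln(13.09) / 0.32 = 2.5718 / 0.32 = 8.0368
A = e^8.0368 ≈ 3093 acres

3090 acres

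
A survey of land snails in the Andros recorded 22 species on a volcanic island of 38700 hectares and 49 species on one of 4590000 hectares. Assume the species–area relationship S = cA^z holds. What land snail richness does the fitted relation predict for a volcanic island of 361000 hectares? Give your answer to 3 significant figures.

32.0

z = ln(49/22) / ln(4590000/38700) = 0.8008 / 4.7758 = 0.1677
c = 22 / 38700^0.1677 = 22 / 5.878 = 3.743
S₃ = 3.743 × 361000^0.1677 = 3.743 × 8.548 ≈ 31.99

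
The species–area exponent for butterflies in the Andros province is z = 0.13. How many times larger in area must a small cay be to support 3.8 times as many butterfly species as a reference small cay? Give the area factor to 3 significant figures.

28800

(A₂/A₁)^0.13 = 3.8, so A₂/A₁ = 3.8^(1/0.13) = 3.8^7.692
ln(A₂/A₁) = ln 3.8 / 0.13 = 1.3350 / 0.13 = 10.2692
A₂/A₁ = e^10.2692 ≈ 28832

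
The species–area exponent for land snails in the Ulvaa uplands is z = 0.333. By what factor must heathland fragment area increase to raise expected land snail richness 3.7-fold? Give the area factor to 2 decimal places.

(A₂/A₁)^0.333 = 3.7, so A₂/A₁ = 3.7^(1/0.333) = 3.7^3.003
ln(A₂/A₁) = ln 3.7 / 0.333 = 1.3083 / 0.333 = 3.9289
A₂/A₁ = e^3.9289 ≈ 50.85

50.85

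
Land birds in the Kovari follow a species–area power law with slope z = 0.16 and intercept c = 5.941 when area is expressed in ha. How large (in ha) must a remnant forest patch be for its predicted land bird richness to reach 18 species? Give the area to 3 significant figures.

1020 ha

18 = 5.941 × A^0.16  ⇒  A^0.16 = 18/5.941 = 3.03
ln A = ln(3.03) / 0.16 = 1.1085 / 0.16 = 6.9281
A = e^6.9281 ≈ 1021 ha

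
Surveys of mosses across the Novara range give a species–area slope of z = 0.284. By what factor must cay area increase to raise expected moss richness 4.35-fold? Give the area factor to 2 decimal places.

(A₂/A₁)^0.284 = 4.35, so A₂/A₁ = 4.35^(1/0.284) = 4.35^3.521
ln(A₂/A₁) = ln 4.35 / 0.284 = 1.4702 / 0.284 = 5.1767
A₂/A₁ = e^5.1767 ≈ 177.1

177.09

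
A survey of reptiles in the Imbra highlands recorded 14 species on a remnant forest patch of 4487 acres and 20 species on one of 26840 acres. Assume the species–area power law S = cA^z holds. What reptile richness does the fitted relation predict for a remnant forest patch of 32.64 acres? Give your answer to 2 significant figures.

5.2

z = ln(20/14) / ln(26840/4487) = 0.3567 / 1.7887 = 0.1994
c = 14 / 4487^0.1994 = 14 / 5.348 = 2.618
S₃ = 2.618 × 32.64^0.1994 = 2.618 × 2.004 ≈ 5.245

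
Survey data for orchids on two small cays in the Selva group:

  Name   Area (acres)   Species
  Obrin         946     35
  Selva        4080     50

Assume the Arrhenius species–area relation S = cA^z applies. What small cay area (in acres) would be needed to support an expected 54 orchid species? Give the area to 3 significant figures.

z = ln(50/35) / ln(4080/946) = 0.3567 / 1.4616 = 0.2440
c = 35 / 946^0.2440 = 35 / 5.324 = 6.575
A = (54/6.575)^(1/0.2440) ⇒ ln A = ln(8.214)/0.2440 = 8.6292
A = e^8.6292 ≈ 5593 acres

5590 acres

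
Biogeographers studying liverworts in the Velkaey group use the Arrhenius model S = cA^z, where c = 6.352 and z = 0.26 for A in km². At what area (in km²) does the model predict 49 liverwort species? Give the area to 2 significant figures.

49 = 6.352 × A^0.26  ⇒  A^0.26 = 49/6.352 = 7.714
ln A = ln(7.714) / 0.26 = 2.0431 / 0.26 = 7.8579
A = e^7.8579 ≈ 2586 km²

2600 km²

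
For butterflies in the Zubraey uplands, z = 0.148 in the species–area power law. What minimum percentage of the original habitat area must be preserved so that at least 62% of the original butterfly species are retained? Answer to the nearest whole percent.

4%

Need (A_new/A_old)^0.148 = 0.62, so A_new/A_old = 0.62^(1/0.148) = 0.62^6.757
ln(A_new/A_old) = ln 0.62 / 0.148 = -0.4780 / 0.148 = -3.2300
A_new/A_old = e^-3.2300 ≈ 0.03956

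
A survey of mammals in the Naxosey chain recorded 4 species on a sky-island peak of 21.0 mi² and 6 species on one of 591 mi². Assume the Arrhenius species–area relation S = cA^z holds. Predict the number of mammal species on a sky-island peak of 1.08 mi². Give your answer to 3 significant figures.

z = ln(6/4) / ln(591/21) = 0.4055 / 3.3373 = 0.1215
c = 4 / 21^0.1215 = 4 / 1.448 = 2.763
S₃ = 2.763 × 1.08^0.1215 = 2.763 × 1.009 ≈ 2.789

2.79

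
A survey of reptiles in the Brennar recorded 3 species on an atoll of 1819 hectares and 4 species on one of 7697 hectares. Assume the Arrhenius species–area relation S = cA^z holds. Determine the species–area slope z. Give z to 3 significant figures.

0.199

Taking logs: ln S = ln c + z ln A, so z = (ln S₂ − ln S₁)/(ln A₂ − ln A₁).
z = ln(4/3) / ln(7697/1819) = ln(1.333) / ln(4.231) = 0.2877 / 1.4425 = 0.1994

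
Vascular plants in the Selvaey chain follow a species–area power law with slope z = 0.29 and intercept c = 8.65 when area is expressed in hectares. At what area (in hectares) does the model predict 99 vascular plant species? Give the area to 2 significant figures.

4500 hectares

99 = 8.65 × A^0.29  ⇒  A^0.29 = 99/8.65 = 11.45
ln A = ln(11.45) / 0.29 = 2.4376 / 0.29 = 8.4054
A = e^8.4054 ≈ 4471 hectares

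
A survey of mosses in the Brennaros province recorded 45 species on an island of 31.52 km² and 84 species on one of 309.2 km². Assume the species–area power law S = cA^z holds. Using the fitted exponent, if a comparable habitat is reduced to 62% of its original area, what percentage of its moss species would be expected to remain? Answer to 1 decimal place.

z = ln(84/45) / ln(309.2/31.52) = 0.6242 / 2.2834 = 0.2733
S_new/S_old = (A_new/A_old)^z = 0.62^0.2733 = exp(0.2733 × -0.4780) = 0.8775

87.8%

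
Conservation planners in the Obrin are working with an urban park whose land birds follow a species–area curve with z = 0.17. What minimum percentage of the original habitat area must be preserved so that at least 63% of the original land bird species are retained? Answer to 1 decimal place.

6.6%

Need (A_new/A_old)^0.17 = 0.63, so A_new/A_old = 0.63^(1/0.17) = 0.63^5.882
ln(A_new/A_old) = ln 0.63 / 0.17 = -0.4620 / 0.17 = -2.7179
A_new/A_old = e^-2.7179 ≈ 0.06602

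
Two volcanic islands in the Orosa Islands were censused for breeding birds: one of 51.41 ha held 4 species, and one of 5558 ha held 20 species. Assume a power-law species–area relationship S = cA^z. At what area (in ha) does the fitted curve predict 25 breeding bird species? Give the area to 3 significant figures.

z = ln(20/4) / ln(5558/51.41) = 1.6094 / 4.6832 = 0.3437
c = 4 / 51.41^0.3437 = 4 / 3.873 = 1.033
A = (25/1.033)^(1/0.3437) ⇒ ln A = ln(24.21)/0.3437 = 9.2723
A = e^9.2723 ≈ 10639 ha

10600 ha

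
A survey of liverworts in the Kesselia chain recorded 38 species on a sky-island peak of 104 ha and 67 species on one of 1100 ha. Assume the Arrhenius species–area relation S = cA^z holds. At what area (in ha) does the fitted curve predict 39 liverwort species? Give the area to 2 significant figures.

z = ln(67/38) / ln(1100/104) = 0.5671 / 2.3587 = 0.2404
c = 38 / 104^0.2404 = 38 / 3.055 = 12.44
A = (39/12.44)^(1/0.2404) ⇒ ln A = ln(3.135)/0.2404 = 4.7524
A = e^4.7524 ≈ 115.9 ha

120 ha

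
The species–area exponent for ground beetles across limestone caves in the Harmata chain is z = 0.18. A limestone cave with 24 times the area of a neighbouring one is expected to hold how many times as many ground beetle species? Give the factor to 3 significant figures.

1.77

S₂/S₁ = (A₂/A₁)^z = 24^0.18
ln(S₂/S₁) = 0.18 × ln 24 = 0.18 × 3.1781 = 0.5720
S₂/S₁ = e^0.5720 ≈ 1.772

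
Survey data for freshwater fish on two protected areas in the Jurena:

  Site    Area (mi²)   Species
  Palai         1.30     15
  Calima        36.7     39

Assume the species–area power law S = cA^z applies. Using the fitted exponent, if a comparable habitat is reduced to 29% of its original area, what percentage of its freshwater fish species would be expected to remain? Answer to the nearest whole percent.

70%

z = ln(39/15) / ln(36.7/1.3) = 0.9555 / 3.3404 = 0.2860
S_new/S_old = (A_new/A_old)^z = 0.29^0.2860 = exp(0.2860 × -1.2379) = 0.7018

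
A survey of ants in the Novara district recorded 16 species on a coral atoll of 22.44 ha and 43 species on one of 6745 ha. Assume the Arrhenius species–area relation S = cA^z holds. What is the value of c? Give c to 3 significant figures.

9.33

z = ln(S₂/S₁) / ln(A₂/A₁) = ln(43/16) / ln(6745/22.44) = 0.9886 / 5.7057 = 0.1733
c = S₁ / A₁^z = 16 / 22.44^0.1733 = 16 / 1.714 = 9.333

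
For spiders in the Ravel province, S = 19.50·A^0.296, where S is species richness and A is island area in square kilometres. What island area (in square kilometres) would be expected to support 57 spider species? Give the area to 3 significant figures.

57 = 19.5 × A^0.296  ⇒  A^0.296 = 57/19.5 = 2.923
ln A = ln(2.923) / 0.296 = 1.0726 / 0.296 = 3.6238
A = e^3.6238 ≈ 37.48 square kilometres

37.5 square kilometres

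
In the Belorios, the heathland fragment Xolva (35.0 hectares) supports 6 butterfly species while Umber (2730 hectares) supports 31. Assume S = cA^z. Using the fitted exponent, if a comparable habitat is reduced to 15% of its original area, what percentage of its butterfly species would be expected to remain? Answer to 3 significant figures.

48.9%

z = ln(31/6) / ln(2730/35) = 1.6422 / 4.3567 = 0.3769
S_new/S_old = (A_new/A_old)^z = 0.15^0.3769 = exp(0.3769 × -1.8971) = 0.4891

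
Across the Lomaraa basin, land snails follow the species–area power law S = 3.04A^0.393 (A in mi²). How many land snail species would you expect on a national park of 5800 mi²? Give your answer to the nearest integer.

92

S = 3.04 × 5800^0.393 = 3.04 × 30.13 ≈ 91.6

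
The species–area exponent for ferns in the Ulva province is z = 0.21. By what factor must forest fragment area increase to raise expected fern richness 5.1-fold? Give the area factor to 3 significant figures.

(A₂/A₁)^0.21 = 5.1, so A₂/A₁ = 5.1^(1/0.21) = 5.1^4.762
ln(A₂/A₁) = ln 5.1 / 0.21 = 1.6292 / 0.21 = 7.7583
A₂/A₁ = e^7.7583 ≈ 2341

2340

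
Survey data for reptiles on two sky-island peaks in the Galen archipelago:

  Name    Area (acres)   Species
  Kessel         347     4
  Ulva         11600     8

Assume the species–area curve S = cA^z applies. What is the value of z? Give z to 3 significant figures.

0.198

Taking logs: ln S = ln c + z ln A, so z = (ln S₂ − ln S₁)/(ln A₂ − ln A₁).
z = ln(8/4) / ln(11600/347) = ln(2) / ln(33.43) = 0.6931 / 3.5094 = 0.1975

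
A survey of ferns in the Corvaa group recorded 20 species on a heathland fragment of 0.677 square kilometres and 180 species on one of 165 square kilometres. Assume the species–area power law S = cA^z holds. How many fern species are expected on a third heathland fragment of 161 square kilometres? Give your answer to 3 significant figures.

z = ln(180/20) / ln(165/0.677) = 2.1972 / 5.4960 = 0.3998
c = 20 / 0.677^0.3998 = 20 / 0.8556 = 23.38
S₃ = 23.38 × 161^0.3998 = 23.38 × 7.625 ≈ 178.2

178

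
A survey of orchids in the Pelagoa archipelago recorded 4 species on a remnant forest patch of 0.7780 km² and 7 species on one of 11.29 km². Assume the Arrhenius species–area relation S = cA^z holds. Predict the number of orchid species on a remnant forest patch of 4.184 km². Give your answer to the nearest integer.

6

z = ln(7/4) / ln(11.29/0.778) = 0.5596 / 2.6749 = 0.2092
c = 4 / 0.778^0.2092 = 4 / 0.9488 = 4.216
S₃ = 4.216 × 4.184^0.2092 = 4.216 × 1.349 ≈ 5.687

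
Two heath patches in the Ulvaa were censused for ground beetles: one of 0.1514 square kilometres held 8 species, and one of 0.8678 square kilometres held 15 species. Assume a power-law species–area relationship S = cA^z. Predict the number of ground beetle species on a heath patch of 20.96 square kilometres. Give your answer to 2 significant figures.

z = ln(15/8) / ln(0.8678/0.1514) = 0.6286 / 1.7460 = 0.3600
c = 8 / 0.1514^0.3600 = 8 / 0.5068 = 15.79
S₃ = 15.79 × 20.96^0.3600 = 15.79 × 2.99 ≈ 47.21

47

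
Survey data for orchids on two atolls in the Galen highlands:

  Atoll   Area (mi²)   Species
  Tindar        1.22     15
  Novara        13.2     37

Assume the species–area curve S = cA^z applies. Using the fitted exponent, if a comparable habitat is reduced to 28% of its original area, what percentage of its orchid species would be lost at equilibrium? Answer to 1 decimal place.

38.3%

z = ln(37/15) / ln(13.2/1.22) = 0.9029 / 2.3814 = 0.3791
S_new/S_old = (A_new/A_old)^z = 0.28^0.3791 = exp(0.3791 × -1.2730) = 0.6172
Fraction lost = 1 − 0.6172 = 0.3828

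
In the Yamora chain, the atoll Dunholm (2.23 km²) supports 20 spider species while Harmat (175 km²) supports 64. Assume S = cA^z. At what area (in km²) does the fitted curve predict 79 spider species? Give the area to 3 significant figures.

z = ln(64/20) / ln(175/2.23) = 1.1632 / 4.3628 = 0.2666
c = 20 / 2.23^0.2666 = 20 / 1.238 = 16.15
A = (79/16.15)^(1/0.2666) ⇒ ln A = ln(4.892)/0.2666 = 5.9546
A = e^5.9546 ≈ 385.5 km²

386 km²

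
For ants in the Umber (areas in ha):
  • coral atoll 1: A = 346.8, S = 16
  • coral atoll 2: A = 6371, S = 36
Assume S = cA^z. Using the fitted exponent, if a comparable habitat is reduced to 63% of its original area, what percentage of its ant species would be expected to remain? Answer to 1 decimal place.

z = ln(36/16) / ln(6371/346.8) = 0.8109 / 2.9108 = 0.2786
S_new/S_old = (A_new/A_old)^z = 0.63^0.2786 = exp(0.2786 × -0.4620) = 0.8792

87.9%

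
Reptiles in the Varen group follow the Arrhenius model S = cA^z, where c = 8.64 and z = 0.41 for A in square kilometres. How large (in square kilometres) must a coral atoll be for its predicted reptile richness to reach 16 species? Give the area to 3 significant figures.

16 = 8.64 × A^0.41  ⇒  A^0.41 = 16/8.64 = 1.852
ln A = ln(1.852) / 0.41 = 0.6162 / 0.41 = 1.5029
A = e^1.5029 ≈ 4.495 square kilometres

4.49 square kilometres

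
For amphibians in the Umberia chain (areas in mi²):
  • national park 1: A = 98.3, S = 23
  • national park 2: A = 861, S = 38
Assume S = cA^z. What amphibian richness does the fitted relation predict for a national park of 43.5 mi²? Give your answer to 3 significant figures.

z = ln(38/23) / ln(861/98.3) = 0.5021 / 2.1701 = 0.2314
c = 23 / 98.3^0.2314 = 23 / 2.891 = 7.956
S₃ = 7.956 × 43.5^0.2314 = 7.956 × 2.394 ≈ 19.05

19.0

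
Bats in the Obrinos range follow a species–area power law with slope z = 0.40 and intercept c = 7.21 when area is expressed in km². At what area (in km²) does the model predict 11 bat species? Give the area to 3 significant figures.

2.88 km²

11 = 7.21 × A^0.4  ⇒  A^0.4 = 11/7.21 = 1.526
ln A = ln(1.526) / 0.4 = 0.4224 / 0.4 = 1.0561
A = e^1.0561 ≈ 2.875 km²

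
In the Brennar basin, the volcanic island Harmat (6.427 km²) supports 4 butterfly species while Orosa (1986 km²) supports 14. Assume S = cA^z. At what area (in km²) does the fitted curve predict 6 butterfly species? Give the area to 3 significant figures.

41.1 km²

z = ln(14/4) / ln(1986/6.427) = 1.2528 / 5.7334 = 0.2185
c = 4 / 6.427^0.2185 = 4 / 1.502 = 2.664
A = (6/2.664)^(1/0.2185) ⇒ ln A = ln(2.252)/0.2185 = 3.7162
A = e^3.7162 ≈ 41.11 km²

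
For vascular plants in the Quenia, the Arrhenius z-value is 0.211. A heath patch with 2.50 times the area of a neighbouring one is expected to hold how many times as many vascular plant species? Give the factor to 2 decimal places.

S₂/S₁ = (A₂/A₁)^z = 2.5^0.211
ln(S₂/S₁) = 0.211 × ln 2.5 = 0.211 × 0.9163 = 0.1933
S₂/S₁ = e^0.1933 ≈ 1.213

1.21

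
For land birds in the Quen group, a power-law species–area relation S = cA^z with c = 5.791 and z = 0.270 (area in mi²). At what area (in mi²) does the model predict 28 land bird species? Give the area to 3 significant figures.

28 = 5.791 × A^0.27  ⇒  A^0.27 = 28/5.791 = 4.835
ln A = ln(4.835) / 0.27 = 1.5759 / 0.27 = 5.8367
A = e^5.8367 ≈ 342.6 mi²

343 mi²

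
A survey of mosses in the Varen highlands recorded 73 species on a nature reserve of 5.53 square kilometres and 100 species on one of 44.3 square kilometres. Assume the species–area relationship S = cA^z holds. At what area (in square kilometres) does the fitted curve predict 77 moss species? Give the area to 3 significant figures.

7.87 square kilometres

z = ln(100/73) / ln(44.3/5.53) = 0.3147 / 2.0808 = 0.1512
c = 73 / 5.53^0.1512 = 73 / 1.295 = 56.36
A = (77/56.36)^(1/0.1512) ⇒ ln A = ln(1.366)/0.1512 = 2.0629
A = e^2.0629 ≈ 7.869 square kilometres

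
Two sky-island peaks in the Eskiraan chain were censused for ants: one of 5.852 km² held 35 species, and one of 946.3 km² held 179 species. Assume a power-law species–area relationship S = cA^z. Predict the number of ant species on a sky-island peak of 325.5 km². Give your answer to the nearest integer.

z = ln(179/35) / ln(946.3/5.852) = 1.6320 / 5.0858 = 0.3209
c = 35 / 5.852^0.3209 = 35 / 1.763 = 19.85
S₃ = 19.85 × 325.5^0.3209 = 19.85 × 6.402 ≈ 127.1

127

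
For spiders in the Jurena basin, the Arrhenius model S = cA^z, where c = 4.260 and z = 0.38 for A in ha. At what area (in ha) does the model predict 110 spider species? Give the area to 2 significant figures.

110 = 4.26 × A^0.38  ⇒  A^0.38 = 110/4.26 = 25.82
ln A = ln(25.82) / 0.38 = 3.2512 / 0.38 = 8.5558
A = e^8.5558 ≈ 5197 ha

5200 ha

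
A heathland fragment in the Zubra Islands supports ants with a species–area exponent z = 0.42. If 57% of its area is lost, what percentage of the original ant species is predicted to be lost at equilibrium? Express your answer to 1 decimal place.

S_new/S_old = (A_new/A_old)^z = 0.43^0.42
= exp(0.42 × ln 0.43) = exp(0.42 × -0.8440) = exp(-0.3545) ≈ 0.7015
Fraction lost = 1 − 0.7015 = 0.2985

29.8%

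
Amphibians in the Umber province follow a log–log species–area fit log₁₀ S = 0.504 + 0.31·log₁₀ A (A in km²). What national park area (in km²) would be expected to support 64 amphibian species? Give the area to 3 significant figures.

64 = 3.192 × A^0.31  ⇒  A^0.31 = 64/3.192 = 20.05
ln A = ln(20.05) / 0.31 = 2.9984 / 0.31 = 9.6722
A = e^9.6722 ≈ 15870 km²

15900 km²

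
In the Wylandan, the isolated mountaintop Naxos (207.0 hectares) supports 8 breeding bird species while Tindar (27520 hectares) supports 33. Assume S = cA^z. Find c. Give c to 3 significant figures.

1.71

z = ln(S₂/S₁) / ln(A₂/A₁) = ln(33/8) / ln(27520/207) = 1.4171 / 4.8899 = 0.2898
c = S₁ / A₁^z = 8 / 207^0.2898 = 8 / 4.69 = 1.706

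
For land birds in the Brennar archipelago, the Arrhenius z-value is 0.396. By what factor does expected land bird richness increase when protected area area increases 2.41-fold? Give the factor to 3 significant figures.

1.42

S₂/S₁ = (A₂/A₁)^z = 2.41^0.396
ln(S₂/S₁) = 0.396 × ln 2.41 = 0.396 × 0.8796 = 0.3483
S₂/S₁ = e^0.3483 ≈ 1.417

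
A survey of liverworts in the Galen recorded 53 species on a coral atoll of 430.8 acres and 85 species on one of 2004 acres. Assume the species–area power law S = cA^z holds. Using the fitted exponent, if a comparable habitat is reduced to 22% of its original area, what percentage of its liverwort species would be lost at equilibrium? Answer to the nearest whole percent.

37%

z = ln(85/53) / ln(2004/430.8) = 0.4724 / 1.5373 = 0.3073
S_new/S_old = (A_new/A_old)^z = 0.22^0.3073 = exp(0.3073 × -1.5141) = 0.628
Fraction lost = 1 − 0.628 = 0.372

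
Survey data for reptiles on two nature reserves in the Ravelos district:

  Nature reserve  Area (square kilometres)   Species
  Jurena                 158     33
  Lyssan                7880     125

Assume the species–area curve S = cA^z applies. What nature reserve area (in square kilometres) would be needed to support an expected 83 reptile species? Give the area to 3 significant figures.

z = ln(125/33) / ln(7880/158) = 1.3318 / 3.9095 = 0.3407
c = 33 / 158^0.3407 = 33 / 5.61 = 5.882
A = (83/5.882)^(1/0.3407) ⇒ ln A = ln(14.11)/0.3407 = 7.7701
A = e^7.7701 ≈ 2369 square kilometres

2370 square kilometres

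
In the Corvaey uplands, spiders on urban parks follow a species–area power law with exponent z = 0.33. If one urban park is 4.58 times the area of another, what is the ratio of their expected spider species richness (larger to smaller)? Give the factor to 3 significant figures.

S₂/S₁ = (A₂/A₁)^z = 4.58^0.33
ln(S₂/S₁) = 0.33 × ln 4.58 = 0.33 × 1.5217 = 0.5022
S₂/S₁ = e^0.5022 ≈ 1.652

1.65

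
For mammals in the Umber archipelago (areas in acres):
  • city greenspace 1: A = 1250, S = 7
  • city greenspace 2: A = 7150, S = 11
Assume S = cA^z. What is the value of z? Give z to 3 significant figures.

Taking logs: ln S = ln c + z ln A, so z = (ln S₂ − ln S₁)/(ln A₂ − ln A₁).
z = ln(11/7) / ln(7150/1250) = ln(1.571) / ln(5.72) = 0.4520 / 1.7440 = 0.2592

0.259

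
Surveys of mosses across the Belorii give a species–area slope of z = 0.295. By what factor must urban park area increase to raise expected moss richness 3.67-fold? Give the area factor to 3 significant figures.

(A₂/A₁)^0.295 = 3.67, so A₂/A₁ = 3.67^(1/0.295) = 3.67^3.39
ln(A₂/A₁) = ln 3.67 / 0.295 = 1.3002 / 0.295 = 4.4074
A₂/A₁ = e^4.4074 ≈ 82.06

82.1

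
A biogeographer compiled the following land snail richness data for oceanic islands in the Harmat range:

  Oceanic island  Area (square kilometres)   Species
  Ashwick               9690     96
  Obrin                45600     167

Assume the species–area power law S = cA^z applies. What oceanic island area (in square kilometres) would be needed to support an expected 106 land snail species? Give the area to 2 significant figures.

13000 square kilometres

z = ln(167/96) / ln(45600/9690) = 0.5536 / 1.5488 = 0.3575
c = 96 / 9690^0.3575 = 96 / 26.61 = 3.608
A = (106/3.608)^(1/0.3575) ⇒ ln A = ln(29.38)/0.3575 = 9.4561
A = e^9.4561 ≈ 12785 square kilometres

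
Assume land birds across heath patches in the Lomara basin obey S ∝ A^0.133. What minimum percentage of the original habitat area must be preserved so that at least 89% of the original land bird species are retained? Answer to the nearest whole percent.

42%

Need (A_new/A_old)^0.133 = 0.89, so A_new/A_old = 0.89^(1/0.133) = 0.89^7.519
ln(A_new/A_old) = ln 0.89 / 0.133 = -0.1165 / 0.133 = -0.8762
A_new/A_old = e^-0.8762 ≈ 0.4164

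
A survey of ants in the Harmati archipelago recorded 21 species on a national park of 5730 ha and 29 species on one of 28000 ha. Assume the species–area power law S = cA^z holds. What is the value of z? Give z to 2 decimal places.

0.20

Taking logs: ln S = ln c + z ln A, so z = (ln S₂ − ln S₁)/(ln A₂ − ln A₁).
z = ln(29/21) / ln(28000/5730) = ln(1.381) / ln(4.887) = 0.3228 / 1.5865 = 0.2035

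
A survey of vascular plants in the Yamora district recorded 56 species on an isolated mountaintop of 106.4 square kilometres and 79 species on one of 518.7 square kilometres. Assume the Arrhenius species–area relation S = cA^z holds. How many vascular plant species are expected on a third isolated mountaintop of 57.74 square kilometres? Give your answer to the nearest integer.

z = ln(79/56) / ln(518.7/106.4) = 0.3441 / 1.5841 = 0.2172
c = 56 / 106.4^0.2172 = 56 / 2.756 = 20.32
S₃ = 20.32 × 57.74^0.2172 = 20.32 × 2.413 ≈ 49.04

49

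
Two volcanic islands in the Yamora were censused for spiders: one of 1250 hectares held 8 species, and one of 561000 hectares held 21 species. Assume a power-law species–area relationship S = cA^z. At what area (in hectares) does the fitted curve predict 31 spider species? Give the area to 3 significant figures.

6600000 hectares

z = ln(21/8) / ln(561000/1250) = 0.9651 / 6.1066 = 0.1580
c = 8 / 1250^0.1580 = 8 / 3.086 = 2.592
A = (31/2.592)^(1/0.1580) ⇒ ln A = ln(11.96)/0.1580 = 15.7018
A = e^15.7018 ≈ 6595023 hectares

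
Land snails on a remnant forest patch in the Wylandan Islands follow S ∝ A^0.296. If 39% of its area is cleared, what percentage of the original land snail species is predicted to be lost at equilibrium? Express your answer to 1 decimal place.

S_new/S_old = (A_new/A_old)^z = 0.61^0.296
= exp(0.296 × ln 0.61) = exp(0.296 × -0.4943) = exp(-0.1463) ≈ 0.8639
Fraction lost = 1 − 0.8639 = 0.1361

13.6%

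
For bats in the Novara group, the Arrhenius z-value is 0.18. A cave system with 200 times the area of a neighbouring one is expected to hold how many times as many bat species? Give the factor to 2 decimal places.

S₂/S₁ = (A₂/A₁)^z = 200^0.18
ln(S₂/S₁) = 0.18 × ln 200 = 0.18 × 5.2983 = 0.9537
S₂/S₁ = e^0.9537 ≈ 2.595

2.60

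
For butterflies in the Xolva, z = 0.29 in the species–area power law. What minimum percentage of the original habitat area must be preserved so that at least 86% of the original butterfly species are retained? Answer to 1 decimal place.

59.4%

Need (A_new/A_old)^0.29 = 0.86, so A_new/A_old = 0.86^(1/0.29) = 0.86^3.448
ln(A_new/A_old) = ln 0.86 / 0.29 = -0.1508 / 0.29 = -0.5201
A_new/A_old = e^-0.5201 ≈ 0.5945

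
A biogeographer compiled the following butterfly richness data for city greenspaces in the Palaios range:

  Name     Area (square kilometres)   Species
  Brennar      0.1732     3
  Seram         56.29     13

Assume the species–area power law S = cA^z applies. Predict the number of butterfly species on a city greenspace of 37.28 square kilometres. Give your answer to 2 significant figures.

12

z = ln(13/3) / ln(56.29/0.1732) = 1.4663 / 5.7838 = 0.2535
c = 3 / 0.1732^0.2535 = 3 / 0.6411 = 4.679
S₃ = 4.679 × 37.28^0.2535 = 4.679 × 2.503 ≈ 11.71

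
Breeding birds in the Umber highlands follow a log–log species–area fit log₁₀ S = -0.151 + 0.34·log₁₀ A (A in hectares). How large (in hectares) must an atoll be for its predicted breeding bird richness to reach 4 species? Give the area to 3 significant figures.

164 hectares

4 = 0.7063 × A^0.34  ⇒  A^0.34 = 4/0.7063 = 5.663
ln A = ln(5.663) / 0.34 = 1.7340 / 0.34 = 5.1000
A = e^5.1000 ≈ 164 hectares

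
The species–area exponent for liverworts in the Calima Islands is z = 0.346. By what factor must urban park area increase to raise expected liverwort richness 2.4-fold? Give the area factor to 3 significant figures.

(A₂/A₁)^0.346 = 2.4, so A₂/A₁ = 2.4^(1/0.346) = 2.4^2.89
ln(A₂/A₁) = ln 2.4 / 0.346 = 0.8755 / 0.346 = 2.5303
A₂/A₁ = e^2.5303 ≈ 12.56

12.6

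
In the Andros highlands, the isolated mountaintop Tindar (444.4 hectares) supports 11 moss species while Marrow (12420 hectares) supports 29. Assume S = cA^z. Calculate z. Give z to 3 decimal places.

Taking logs: ln S = ln c + z ln A, so z = (ln S₂ − ln S₁)/(ln A₂ − ln A₁).
z = ln(29/11) / ln(12420/444.4) = ln(2.636) / ln(27.95) = 0.9694 / 3.3303 = 0.2911

0.291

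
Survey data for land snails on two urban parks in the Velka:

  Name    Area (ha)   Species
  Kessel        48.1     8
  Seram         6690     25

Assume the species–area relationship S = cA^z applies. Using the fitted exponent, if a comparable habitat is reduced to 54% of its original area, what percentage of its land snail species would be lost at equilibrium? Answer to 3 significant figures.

z = ln(25/8) / ln(6690/48.1) = 1.1394 / 4.9351 = 0.2309
S_new/S_old = (A_new/A_old)^z = 0.54^0.2309 = exp(0.2309 × -0.6162) = 0.8674
Fraction lost = 1 − 0.8674 = 0.1326

13.3%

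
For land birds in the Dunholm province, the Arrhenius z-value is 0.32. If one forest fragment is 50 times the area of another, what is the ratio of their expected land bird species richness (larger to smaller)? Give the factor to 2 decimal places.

3.50

S₂/S₁ = (A₂/A₁)^z = 50^0.32
ln(S₂/S₁) = 0.32 × ln 50 = 0.32 × 3.9120 = 1.2518
S₂/S₁ = e^1.2518 ≈ 3.497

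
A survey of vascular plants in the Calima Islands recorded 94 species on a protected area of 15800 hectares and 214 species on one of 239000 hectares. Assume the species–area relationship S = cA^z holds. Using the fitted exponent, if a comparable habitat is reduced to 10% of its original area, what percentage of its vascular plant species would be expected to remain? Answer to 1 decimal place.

49.8%

z = ln(214/94) / ln(239000/15800) = 0.8227 / 2.7165 = 0.3029
S_new/S_old = (A_new/A_old)^z = 0.1^0.3029 = exp(0.3029 × -2.3026) = 0.4979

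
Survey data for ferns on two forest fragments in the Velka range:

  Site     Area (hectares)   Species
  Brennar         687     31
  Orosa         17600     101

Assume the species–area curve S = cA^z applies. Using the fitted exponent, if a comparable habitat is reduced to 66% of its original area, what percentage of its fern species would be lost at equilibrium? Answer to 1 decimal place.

14.0%

z = ln(101/31) / ln(17600/687) = 1.1811 / 3.2433 = 0.3642
S_new/S_old = (A_new/A_old)^z = 0.66^0.3642 = exp(0.3642 × -0.4155) = 0.8596
Fraction lost = 1 − 0.8596 = 0.1404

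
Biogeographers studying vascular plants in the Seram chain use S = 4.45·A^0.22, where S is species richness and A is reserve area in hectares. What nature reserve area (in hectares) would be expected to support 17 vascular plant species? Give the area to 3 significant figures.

442 hectares

17 = 4.45 × A^0.22  ⇒  A^0.22 = 17/4.45 = 3.82
ln A = ln(3.82) / 0.22 = 1.3403 / 0.22 = 6.0923
A = e^6.0923 ≈ 442.4 hectares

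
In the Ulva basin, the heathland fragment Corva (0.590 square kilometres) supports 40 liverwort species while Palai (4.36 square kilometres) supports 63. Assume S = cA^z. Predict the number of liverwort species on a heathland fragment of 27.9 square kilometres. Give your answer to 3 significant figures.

z = ln(63/40) / ln(4.36/0.59) = 0.4543 / 2.0001 = 0.2271
c = 40 / 0.59^0.2271 = 40 / 0.8871 = 45.09
S₃ = 45.09 × 27.9^0.2271 = 45.09 × 2.13 ≈ 96.03

96.0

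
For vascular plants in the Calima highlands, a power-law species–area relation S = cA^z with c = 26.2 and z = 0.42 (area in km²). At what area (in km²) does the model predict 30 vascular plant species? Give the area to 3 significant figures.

30 = 26.2 × A^0.42  ⇒  A^0.42 = 30/26.2 = 1.145
ln A = ln(1.145) / 0.42 = 0.1354 / 0.42 = 0.3225
A = e^0.3225 ≈ 1.381 km²

1.38 km²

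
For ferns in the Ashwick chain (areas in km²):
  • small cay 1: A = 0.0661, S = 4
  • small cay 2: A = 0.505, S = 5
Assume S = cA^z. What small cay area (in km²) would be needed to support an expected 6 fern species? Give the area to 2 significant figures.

2.7 km²

z = ln(5/4) / ln(0.505/0.0661) = 0.2231 / 2.0334 = 0.1097
c = 4 / 0.0661^0.1097 = 4 / 0.7422 = 5.389
A = (6/5.389)^(1/0.1097) ⇒ ln A = ln(1.113)/0.1097 = 0.9782
A = e^0.9782 ≈ 2.66 km²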